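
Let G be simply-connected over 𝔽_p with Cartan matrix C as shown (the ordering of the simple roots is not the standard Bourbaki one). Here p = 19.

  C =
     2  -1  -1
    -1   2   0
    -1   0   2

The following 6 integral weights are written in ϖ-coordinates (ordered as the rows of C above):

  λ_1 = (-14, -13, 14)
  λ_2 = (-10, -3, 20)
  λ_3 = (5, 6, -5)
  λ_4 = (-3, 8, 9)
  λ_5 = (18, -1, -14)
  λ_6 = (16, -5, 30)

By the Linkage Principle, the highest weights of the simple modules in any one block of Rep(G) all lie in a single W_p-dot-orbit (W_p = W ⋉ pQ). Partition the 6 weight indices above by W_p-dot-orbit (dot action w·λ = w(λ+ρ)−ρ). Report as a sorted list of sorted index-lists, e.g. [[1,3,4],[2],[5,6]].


Type A_3, rank 3, |W|=24; reorder rows/cols to standard.

W_19-reps of the 6 weights in Ā_19 (same 3-coord order as C):

  λ_1 → (2, 7, 4) · λ_2 → (2, 7, 8) · λ_3 → (2, 7, 4) · λ_4 → (2, 7, 8) · λ_5 → (6, 0, 13) · λ_6 → (2, 7, 4)

Grouping the 6 weights by Ā_19-representative: 3 linkage classes.

[[1, 3, 6], [2, 4], [5]]


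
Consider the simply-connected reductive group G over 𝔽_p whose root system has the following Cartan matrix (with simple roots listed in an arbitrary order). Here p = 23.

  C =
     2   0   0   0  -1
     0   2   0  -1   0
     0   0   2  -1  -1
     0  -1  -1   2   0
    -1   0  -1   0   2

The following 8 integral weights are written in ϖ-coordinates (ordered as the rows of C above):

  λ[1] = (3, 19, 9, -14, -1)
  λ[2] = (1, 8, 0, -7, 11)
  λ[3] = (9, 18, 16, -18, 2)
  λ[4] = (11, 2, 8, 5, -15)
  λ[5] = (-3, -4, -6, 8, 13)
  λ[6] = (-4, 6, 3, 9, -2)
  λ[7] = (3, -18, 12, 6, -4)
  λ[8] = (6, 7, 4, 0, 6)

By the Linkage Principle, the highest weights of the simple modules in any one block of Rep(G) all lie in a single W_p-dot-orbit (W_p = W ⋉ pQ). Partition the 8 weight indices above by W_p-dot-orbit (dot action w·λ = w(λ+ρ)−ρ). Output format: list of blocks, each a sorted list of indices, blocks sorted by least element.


C ↔ A_5 under row/col permutation; |W(A_5)| = 720.

Alcove-folded reps (p=23, 8 weights, presented ϖ-order):

  1: (1, 7, 0, 10, 3) · 2: (2, 3, 5, 1, 7) · 3: (1, 7, 0, 10, 3) · 4: (2, 3, 5, 1, 7) · 5: (2, 3, 5, 1, 7) · 6: (1, 7, 0, 10, 3) · 7: (1, 7, 0, 10, 3) · 8: (2, 3, 5, 1, 7)

Grouping the 8 weights by Ā_23-representative: 2 linkage classes.

[[1, 3, 6, 7], [2, 4, 5, 8]]


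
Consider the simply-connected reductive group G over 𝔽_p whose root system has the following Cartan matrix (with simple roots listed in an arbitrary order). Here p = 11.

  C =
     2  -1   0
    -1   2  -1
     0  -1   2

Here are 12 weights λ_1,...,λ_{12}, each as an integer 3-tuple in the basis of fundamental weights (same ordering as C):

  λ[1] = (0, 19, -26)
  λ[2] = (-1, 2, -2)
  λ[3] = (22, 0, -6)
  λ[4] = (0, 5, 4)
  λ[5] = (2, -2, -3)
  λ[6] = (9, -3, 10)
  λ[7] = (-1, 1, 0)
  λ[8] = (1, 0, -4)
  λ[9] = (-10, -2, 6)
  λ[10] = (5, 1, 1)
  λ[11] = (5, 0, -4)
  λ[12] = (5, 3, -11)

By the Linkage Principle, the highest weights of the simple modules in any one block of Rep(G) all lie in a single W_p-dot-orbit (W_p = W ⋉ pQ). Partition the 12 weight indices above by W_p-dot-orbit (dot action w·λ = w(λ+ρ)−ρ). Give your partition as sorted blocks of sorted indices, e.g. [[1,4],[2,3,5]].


C ↔ A_3 under row/col permutation; |W(A_3)| = 24.

Ā_11 reps of the 12 weights (A_3, coords as presented):

    1: (1, 6, 3)
    2: (0, 2, 1)
    3: (1, 6, 3)
    4: (0, 6, 4)
    5: (0, 2, 1)
    6: (0, 2, 1)
    7: (0, 2, 1)
    8: (0, 2, 1)
    9: (1, 6, 3)
    10: (6, 2, 2)
    11: (4, 2, 1)
    12: (0, 6, 4)

5 distinct reps among the 12 weights ⇒ 5 W_11-linkage classes:

[[1, 3, 9], [2, 5, 6, 7, 8], [4, 12], [10], [11]]


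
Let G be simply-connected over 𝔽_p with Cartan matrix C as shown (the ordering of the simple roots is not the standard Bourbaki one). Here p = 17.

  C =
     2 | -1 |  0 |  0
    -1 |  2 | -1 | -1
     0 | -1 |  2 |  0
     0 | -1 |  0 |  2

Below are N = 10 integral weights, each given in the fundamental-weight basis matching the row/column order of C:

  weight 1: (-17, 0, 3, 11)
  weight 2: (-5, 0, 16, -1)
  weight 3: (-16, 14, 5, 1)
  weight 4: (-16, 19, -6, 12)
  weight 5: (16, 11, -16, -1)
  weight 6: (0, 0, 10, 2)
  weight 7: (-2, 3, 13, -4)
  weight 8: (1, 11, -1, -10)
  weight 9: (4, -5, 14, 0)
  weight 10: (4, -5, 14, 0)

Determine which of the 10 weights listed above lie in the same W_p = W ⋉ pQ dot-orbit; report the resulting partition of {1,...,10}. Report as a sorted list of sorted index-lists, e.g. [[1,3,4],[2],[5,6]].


Dynkin diagram of C (from the 6 off-diagonal −1 entries): D_4.

Folding the 10 weights λ_j+ρ into Ā_17 (reps in the given 4-coord order):

  [1] (1, 1, 11, 3)
  [2] (0, 1, 13, 2)
  [3] (9, 2, 0, 4)
  [4] (1, 1, 11, 3)
  [5] (2, 3, 0, 9)
  [6] (1, 1, 11, 3)
  [7] (0, 1, 13, 2)
  [8] (2, 3, 0, 9)
  [9] (1, 1, 11, 3)
  [10] (1, 1, 11, 3)

The 10 indices split into 4 linkage classes (same alcove rep ⇔ same W_17-dot-orbit):

[[1, 4, 6, 9, 10], [2, 7], [3], [5, 8]]


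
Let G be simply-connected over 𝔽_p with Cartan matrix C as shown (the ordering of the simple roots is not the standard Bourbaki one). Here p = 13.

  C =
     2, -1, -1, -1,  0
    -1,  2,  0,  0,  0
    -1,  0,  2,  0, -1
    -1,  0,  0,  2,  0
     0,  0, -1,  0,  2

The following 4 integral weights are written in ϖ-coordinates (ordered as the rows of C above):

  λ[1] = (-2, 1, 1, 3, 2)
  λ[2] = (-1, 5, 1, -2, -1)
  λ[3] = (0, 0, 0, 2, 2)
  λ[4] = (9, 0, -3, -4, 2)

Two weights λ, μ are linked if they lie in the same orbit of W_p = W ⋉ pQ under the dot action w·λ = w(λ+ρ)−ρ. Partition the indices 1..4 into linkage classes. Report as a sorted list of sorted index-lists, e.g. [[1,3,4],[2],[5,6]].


Type D_5, rank 5, |W|=1920; reorder rows/cols to standard.

Each λ_j+ρ reduced to Ā_13; 5-tuples below use C's row order:

    λ_1+ρ ↦ (1, 1, 1, 3, 3)
    λ_2+ρ ↦ (1, 5, 1, 0, 0)
    λ_3+ρ ↦ (1, 1, 1, 3, 3)
    λ_4+ρ ↦ (1, 1, 1, 3, 3)

2 distinct reps among the 4 weights ⇒ 2 W_13-linkage classes:

[[1, 3, 4], [2]]


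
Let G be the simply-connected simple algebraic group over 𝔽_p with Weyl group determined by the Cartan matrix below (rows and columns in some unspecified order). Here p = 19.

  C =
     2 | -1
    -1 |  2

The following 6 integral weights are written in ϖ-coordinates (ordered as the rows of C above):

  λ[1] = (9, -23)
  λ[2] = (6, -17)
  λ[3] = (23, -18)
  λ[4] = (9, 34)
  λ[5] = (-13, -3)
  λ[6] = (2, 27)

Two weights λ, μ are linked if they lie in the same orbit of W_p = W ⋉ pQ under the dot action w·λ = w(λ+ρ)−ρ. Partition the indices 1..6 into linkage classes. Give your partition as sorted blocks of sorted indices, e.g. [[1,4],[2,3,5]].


Dynkin diagram of C (from the 2 off-diagonal −1 entries): A_2.

λ_j+ρ reflected into Ā_19 (⟨·,θ^∨⟩≤19); 2-tuples as given:

  λ_1+ρ ↦ (9, 7);  λ_2+ρ ↦ (9, 7);  λ_3+ρ ↦ (2, 12);  λ_4+ρ ↦ (9, 7);  λ_5+ρ ↦ (2, 12);  λ_6+ρ ↦ (9, 7)

The 6 indices split into 2 linkage classes (same alcove rep ⇔ same W_19-dot-orbit):

[[1, 2, 4, 6], [3, 5]]


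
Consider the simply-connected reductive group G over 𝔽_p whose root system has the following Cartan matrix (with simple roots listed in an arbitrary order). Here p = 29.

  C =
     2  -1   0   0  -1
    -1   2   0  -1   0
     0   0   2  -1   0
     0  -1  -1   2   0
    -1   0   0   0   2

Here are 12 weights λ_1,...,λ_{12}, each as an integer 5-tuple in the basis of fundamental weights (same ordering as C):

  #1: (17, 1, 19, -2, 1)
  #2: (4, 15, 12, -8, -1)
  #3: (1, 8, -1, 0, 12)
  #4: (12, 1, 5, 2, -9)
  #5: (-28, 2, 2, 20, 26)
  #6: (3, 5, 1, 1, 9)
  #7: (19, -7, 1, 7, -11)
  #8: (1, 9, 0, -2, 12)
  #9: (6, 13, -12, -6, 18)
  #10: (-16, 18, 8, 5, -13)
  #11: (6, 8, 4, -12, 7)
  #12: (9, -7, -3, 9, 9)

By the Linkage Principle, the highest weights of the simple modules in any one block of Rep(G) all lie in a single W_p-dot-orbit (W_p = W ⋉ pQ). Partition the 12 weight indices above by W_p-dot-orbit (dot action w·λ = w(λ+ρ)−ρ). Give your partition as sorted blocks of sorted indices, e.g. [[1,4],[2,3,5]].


A_5 Cartan matrix, 5 simple roots permuted; ρ=(1,1,1,1,1).

Ā_29 reps of the 12 weights (A_5, coords as presented):

  [1] (8, 1, 7, 1, 10)
  [2] (5, 9, 6, 7, 0)
  [3] (2, 9, 0, 1, 13)
  [4] (5, 2, 6, 3, 8)
  [5] (3, 21, 0, 3, 0)
  [6] (4, 6, 2, 2, 10)
  [7] (4, 6, 2, 2, 10)
  [8] (2, 9, 0, 1, 13)
  [9] (5, 2, 6, 3, 8)
  [10] (4, 6, 2, 2, 10)
  [11] (5, 2, 6, 3, 8)
  [12] (4, 6, 2, 2, 10)

Linkage partition of the 12 weights (6 classes, p=29):

[[1], [2], [3, 8], [4, 9, 11], [5], [6, 7, 10, 12]]


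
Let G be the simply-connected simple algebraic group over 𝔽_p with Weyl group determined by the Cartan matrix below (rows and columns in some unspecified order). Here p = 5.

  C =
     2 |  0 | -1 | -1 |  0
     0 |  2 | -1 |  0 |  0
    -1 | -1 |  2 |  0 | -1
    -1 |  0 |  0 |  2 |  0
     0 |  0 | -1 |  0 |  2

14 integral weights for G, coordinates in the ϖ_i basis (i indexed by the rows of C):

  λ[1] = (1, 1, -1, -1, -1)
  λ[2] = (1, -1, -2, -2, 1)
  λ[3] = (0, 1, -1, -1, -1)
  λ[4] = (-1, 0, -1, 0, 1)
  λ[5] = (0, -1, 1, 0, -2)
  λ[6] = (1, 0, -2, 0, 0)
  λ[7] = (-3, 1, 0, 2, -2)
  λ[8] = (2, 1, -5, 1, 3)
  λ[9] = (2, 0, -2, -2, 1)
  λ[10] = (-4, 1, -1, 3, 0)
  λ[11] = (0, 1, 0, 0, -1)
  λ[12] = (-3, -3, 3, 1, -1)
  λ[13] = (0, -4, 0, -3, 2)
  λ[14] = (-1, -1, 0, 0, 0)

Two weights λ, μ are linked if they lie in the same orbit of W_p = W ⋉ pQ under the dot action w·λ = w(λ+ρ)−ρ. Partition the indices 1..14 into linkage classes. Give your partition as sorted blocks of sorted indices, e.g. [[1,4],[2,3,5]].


D_5 Cartan matrix, 5 simple roots permuted; ρ=(1,1,1,1,1).

Alcove-folded reps (p=5, 14 weights, presented ϖ-order):

  λ_1 → (1, 2, 0, 0, 0) · λ_2 → (0, 1, 0, 1, 1) · λ_3 → (1, 2, 0, 0, 0) · λ_4 → (0, 1, 0, 1, 2) · λ_5 → (0, 0, 1, 1, 1) · λ_6 → (1, 0, 1, 1, 0) · λ_7 → (0, 0, 1, 1, 1) · λ_8 → (1, 2, 0, 0, 0) · λ_9 → (0, 0, 1, 1, 1) · λ_10 → (0, 1, 0, 1, 2) · λ_11 → (1, 2, 0, 0, 0) · λ_12 → (1, 2, 0, 0, 0) · λ_13 → (1, 0, 1, 1, 0) · λ_14 → (0, 0, 1, 1, 1)

5 distinct reps among the 14 weights ⇒ 5 W_5-linkage classes:

[[1, 3, 8, 11, 12], [2], [4, 10], [5, 7, 9, 14], [6, 13]]


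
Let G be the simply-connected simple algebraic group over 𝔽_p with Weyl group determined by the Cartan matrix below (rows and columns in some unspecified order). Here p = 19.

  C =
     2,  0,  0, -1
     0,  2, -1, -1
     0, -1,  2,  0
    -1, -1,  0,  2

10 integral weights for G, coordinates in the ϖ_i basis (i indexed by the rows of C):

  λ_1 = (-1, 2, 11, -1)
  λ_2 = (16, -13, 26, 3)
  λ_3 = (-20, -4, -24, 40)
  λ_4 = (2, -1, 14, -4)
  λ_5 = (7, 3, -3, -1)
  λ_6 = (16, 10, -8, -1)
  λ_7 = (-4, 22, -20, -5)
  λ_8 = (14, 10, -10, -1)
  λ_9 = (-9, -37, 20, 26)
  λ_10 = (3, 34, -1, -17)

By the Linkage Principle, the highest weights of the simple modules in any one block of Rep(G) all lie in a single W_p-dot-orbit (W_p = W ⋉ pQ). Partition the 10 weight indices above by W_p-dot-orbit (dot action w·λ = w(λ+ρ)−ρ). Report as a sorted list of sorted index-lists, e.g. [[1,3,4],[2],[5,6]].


C ↔ A_4 under row/col permutation; |W(A_4)| = 120.

W_19-reps of the 10 weights in Ā_19 (same 4-coord order as C):

    [1] (0, 3, 12, 0)
    [2] (8, 2, 2, 0)
    [3] (0, 3, 12, 0)
    [4] (0, 3, 12, 0)
    [5] (8, 2, 2, 0)
    [6] (8, 2, 2, 0)
    [7] (0, 3, 12, 0)
    [8] (8, 2, 2, 0)
    [9] (8, 2, 2, 0)
    [10] (0, 3, 12, 0)

These 10 weights hit 2 W_19-dot-orbits; sizes (5, 5):

[[1, 3, 4, 7, 10], [2, 5, 6, 8, 9]]


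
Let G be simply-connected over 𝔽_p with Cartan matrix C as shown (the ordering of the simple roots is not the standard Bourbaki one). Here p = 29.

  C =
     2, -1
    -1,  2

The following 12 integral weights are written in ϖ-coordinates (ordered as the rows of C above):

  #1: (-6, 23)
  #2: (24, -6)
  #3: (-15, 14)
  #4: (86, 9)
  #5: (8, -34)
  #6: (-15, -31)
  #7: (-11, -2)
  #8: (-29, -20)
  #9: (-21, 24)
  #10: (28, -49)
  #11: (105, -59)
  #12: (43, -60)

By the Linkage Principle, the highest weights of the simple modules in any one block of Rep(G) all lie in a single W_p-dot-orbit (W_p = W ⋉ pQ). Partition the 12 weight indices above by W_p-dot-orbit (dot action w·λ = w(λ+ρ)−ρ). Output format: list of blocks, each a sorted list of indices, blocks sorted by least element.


Type A_2, rank 2, |W|=6; reorder rows/cols to standard.

Each λ_j+ρ reduced to Ā_29; 2-tuples below use C's row order:

  1: (5, 19);  2: (20, 5);  3: (14, 1);  4: (0, 10);  5: (20, 5);  6: (14, 1);  7: (1, 10);  8: (1, 10);  9: (20, 5);  10: (0, 10);  11: (0, 10);  12: (14, 1)

These 12 weights hit 5 W_29-dot-orbits; sizes (1, 3, 3, 3, 2):

[[1], [2, 5, 9], [3, 6, 12], [4, 10, 11], [7, 8]]


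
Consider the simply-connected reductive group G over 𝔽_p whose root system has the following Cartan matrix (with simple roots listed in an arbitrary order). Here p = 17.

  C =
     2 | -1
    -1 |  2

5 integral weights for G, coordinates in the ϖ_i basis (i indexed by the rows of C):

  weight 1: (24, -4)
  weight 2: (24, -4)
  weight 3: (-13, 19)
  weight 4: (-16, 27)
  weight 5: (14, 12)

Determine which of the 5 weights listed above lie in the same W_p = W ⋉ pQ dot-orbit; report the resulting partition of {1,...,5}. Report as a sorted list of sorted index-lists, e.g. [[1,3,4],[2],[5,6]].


C ↔ A_2 under row/col permutation; |W(A_2)| = 6.

W_17-reps of the 5 weights in Ā_17 (same 2-coord order as C):

    λ_1+ρ ↦ (9, 5)
    λ_2+ρ ↦ (9, 5)
    λ_3+ρ ↦ (9, 5)
    λ_4+ρ ↦ (4, 2)
    λ_5+ρ ↦ (4, 2)

Grouping the 5 weights by Ā_17-representative: 2 linkage classes.

[[1, 2, 3], [4, 5]]


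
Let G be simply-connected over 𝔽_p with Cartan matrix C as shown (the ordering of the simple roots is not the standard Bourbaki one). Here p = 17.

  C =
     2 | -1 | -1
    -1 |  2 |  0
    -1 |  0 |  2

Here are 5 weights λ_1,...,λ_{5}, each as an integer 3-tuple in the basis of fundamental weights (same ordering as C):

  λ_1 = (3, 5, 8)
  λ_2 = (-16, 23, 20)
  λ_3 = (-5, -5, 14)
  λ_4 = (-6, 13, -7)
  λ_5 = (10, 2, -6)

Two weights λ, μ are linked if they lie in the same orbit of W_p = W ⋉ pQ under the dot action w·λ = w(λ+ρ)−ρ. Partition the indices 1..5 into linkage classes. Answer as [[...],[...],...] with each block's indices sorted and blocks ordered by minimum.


Type A_3, rank 3, |W|=24; reorder rows/cols to standard.

Each λ_j+ρ reduced to Ā_17; 3-tuples below use C's row order:

  [1] (4, 4, 7)
  [2] (4, 4, 7)
  [3] (4, 4, 7)
  [4] (6, 3, 5)
  [5] (6, 3, 5)

Linkage partition of the 5 weights (2 classes, p=17):

[[1, 2, 3], [4, 5]]


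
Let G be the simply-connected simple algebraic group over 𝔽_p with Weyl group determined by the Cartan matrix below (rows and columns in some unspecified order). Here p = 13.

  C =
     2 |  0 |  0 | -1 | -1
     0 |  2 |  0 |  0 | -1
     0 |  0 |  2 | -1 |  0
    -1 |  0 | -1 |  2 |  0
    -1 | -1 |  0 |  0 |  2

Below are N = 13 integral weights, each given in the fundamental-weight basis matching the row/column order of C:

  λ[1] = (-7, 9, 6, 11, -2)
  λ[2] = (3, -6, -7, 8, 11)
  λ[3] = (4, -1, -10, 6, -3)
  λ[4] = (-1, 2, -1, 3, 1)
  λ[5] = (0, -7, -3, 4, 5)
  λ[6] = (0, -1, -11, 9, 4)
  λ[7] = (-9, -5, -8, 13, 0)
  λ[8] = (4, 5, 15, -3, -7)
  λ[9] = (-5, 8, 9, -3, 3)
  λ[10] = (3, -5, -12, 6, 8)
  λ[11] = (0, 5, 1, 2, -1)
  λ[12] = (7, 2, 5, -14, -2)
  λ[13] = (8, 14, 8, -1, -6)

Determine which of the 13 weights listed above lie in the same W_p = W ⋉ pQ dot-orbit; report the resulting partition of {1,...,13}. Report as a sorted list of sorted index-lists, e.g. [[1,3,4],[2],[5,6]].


Cartan matrix: type A_5 (|W|=720); un-permuting the 5 rows.

λ_j+ρ reflected into Ā_13 (⟨·,θ^∨⟩≤13); 5-tuples as given:

  λ_1+ρ ↦ (1, 6, 2, 3, 0) · λ_2+ρ ↦ (1, 6, 2, 3, 0) · λ_3+ρ ↦ (1, 2, 7, 2, 0) · λ_4+ρ ↦ (0, 3, 0, 4, 2) · λ_5+ρ ↦ (1, 6, 2, 3, 0) · λ_6+ρ ↦ (1, 3, 7, 0, 2) · λ_7+ρ ↦ (1, 6, 2, 3, 0) · λ_8+ρ ↦ (1, 3, 7, 0, 2) · λ_9+ρ ↦ (0, 3, 0, 4, 2) · λ_10+ρ ↦ (0, 3, 0, 4, 2) · λ_11+ρ ↦ (1, 6, 2, 3, 0) · λ_12+ρ ↦ (1, 3, 7, 0, 2) · λ_13+ρ ↦ (0, 3, 0, 4, 2)

4 distinct reps among the 13 weights ⇒ 4 W_13-linkage classes:

[[1, 2, 5, 7, 11], [3], [4, 9, 10, 13], [6, 8, 12]]


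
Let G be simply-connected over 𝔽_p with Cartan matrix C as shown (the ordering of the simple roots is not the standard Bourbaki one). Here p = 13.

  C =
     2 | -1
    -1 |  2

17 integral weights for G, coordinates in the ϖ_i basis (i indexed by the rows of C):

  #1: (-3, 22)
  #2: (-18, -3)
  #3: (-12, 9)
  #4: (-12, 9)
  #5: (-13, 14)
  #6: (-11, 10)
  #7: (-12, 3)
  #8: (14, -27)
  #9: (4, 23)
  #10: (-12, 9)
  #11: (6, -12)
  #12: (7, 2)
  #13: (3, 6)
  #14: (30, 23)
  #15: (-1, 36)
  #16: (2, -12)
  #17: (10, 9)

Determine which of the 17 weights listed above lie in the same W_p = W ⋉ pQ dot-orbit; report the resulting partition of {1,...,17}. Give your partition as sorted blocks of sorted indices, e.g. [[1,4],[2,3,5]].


A_2 Cartan matrix, 2 simple roots permuted; ρ=(1,1).

Each λ_j+ρ reduced to Ā_13; 2-tuples below use C's row order:

  [1] (8, 3)
  [2] (4, 7)
  [3] (10, 1)
  [4] (10, 1)
  [5] (10, 1)
  [6] (10, 1)
  [7] (4, 7)
  [8] (2, 0)
  [9] (8, 3)
  [10] (10, 1)
  [11] (4, 7)
  [12] (8, 3)
  [13] (4, 7)
  [14] (3, 2)
  [15] (2, 0)
  [16] (8, 3)
  [17] (3, 2)

Grouping the 17 weights by Ā_13-representative: 5 linkage classes.

[[1, 9, 12, 16], [2, 7, 11, 13], [3, 4, 5, 6, 10], [8, 15], [14, 17]]


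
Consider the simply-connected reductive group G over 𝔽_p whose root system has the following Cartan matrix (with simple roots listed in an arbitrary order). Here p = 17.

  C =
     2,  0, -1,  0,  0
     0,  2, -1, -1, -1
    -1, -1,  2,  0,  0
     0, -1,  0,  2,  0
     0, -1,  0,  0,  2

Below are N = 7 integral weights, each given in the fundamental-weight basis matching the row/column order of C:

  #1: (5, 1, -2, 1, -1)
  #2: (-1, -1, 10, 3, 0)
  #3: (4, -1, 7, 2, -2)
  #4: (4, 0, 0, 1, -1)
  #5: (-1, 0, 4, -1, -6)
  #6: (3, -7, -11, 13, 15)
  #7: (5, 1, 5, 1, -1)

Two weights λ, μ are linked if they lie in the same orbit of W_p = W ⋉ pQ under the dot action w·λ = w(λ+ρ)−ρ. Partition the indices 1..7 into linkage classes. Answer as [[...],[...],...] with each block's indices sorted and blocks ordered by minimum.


Root system D_5: the 5×5 matrix C matches after relabeling.

λ_j+ρ reflected into Ā_17 (⟨·,θ^∨⟩≤17); 5-tuples as given:

  1: (5, 1, 1, 2, 0)
  2: (0, 0, 1, 4, 1)
  3: (5, 1, 1, 2, 0)
  4: (5, 1, 1, 2, 0)
  5: (0, 0, 1, 4, 1)
  6: (5, 1, 1, 2, 0)
  7: (5, 1, 1, 2, 0)

Grouping the 7 weights by Ā_17-representative: 2 linkage classes.

[[1, 3, 4, 6, 7], [2, 5]]


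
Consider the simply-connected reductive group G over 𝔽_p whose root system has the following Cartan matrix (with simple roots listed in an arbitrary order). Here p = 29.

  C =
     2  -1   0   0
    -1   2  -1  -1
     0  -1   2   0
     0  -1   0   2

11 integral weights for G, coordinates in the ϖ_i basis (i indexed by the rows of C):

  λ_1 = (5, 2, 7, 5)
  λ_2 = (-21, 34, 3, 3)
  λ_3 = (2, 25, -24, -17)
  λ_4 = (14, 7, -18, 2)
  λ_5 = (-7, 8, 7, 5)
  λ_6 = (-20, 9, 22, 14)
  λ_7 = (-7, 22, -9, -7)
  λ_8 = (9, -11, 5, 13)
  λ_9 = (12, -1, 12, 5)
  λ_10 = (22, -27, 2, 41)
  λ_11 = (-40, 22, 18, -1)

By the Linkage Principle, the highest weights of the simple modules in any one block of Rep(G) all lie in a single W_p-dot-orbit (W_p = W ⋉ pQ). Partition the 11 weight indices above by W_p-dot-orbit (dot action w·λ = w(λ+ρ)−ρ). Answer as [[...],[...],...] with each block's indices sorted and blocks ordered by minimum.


Type D_4, rank 4, |W|=192; reorder rows/cols to standard.

λ_j+ρ reflected into Ā_29 (⟨·,θ^∨⟩≤29); 4-tuples as given:

  λ_1 → (6, 3, 8, 6) · λ_2 → (0, 6, 4, 4) · λ_3 → (10, 3, 10, 3) · λ_4 → (6, 3, 8, 6) · λ_5 → (6, 3, 8, 6) · λ_6 → (0, 6, 4, 4) · λ_7 → (6, 3, 8, 6) · λ_8 → (0, 6, 4, 4) · λ_9 → (10, 3, 10, 3) · λ_10 → (10, 3, 10, 3) · λ_11 → (10, 3, 10, 3)

Grouping the 11 weights by Ā_29-representative: 3 linkage classes.

[[1, 4, 5, 7], [2, 6, 8], [3, 9, 10, 11]]


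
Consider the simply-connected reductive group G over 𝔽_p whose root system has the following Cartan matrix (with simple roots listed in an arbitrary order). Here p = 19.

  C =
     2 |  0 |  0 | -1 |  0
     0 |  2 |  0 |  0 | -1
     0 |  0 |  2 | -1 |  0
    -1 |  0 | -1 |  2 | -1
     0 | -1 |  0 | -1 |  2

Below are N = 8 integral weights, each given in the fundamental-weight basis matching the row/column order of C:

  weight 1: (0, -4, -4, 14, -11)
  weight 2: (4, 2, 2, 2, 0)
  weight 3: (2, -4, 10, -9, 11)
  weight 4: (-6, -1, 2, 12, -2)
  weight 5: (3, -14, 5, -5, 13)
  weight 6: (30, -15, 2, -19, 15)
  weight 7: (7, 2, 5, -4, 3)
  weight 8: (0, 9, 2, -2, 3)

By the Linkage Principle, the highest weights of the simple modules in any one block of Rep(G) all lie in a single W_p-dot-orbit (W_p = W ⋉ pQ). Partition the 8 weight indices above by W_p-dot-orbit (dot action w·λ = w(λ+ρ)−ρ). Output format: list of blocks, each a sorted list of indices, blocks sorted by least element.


Cartan matrix: type D_5 (|W|=1920); un-permuting the 5 rows.

W_19-reps of the 8 weights in Ā_19 (same 5-coord order as C):

  [1] (0, 10, 2, 1, 2)
  [2] (5, 3, 3, 3, 1)
  [3] (5, 3, 3, 3, 1)
  [4] (5, 3, 3, 3, 1)
  [5] (0, 10, 2, 1, 2)
  [6] (0, 10, 2, 1, 2)
  [7] (5, 3, 3, 3, 1)
  [8] (0, 10, 2, 1, 2)

These 8 weights hit 2 W_19-dot-orbits; sizes (4, 4):

[[1, 5, 6, 8], [2, 3, 4, 7]]


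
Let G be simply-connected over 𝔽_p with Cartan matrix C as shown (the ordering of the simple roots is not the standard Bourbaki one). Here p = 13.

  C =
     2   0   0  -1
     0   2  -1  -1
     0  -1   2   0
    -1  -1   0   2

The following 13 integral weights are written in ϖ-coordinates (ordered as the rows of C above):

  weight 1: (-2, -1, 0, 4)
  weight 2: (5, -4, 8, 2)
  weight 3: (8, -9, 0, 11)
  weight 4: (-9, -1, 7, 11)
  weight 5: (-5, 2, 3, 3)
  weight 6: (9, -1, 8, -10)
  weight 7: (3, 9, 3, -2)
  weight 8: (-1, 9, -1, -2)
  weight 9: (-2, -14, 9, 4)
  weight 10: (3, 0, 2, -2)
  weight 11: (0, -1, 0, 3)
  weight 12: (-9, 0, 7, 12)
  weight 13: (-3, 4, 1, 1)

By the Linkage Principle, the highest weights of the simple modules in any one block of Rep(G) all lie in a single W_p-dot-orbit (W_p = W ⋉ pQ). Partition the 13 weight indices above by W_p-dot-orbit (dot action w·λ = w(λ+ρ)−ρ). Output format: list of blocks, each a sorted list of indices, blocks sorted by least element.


Cartan matrix: type A_4 (|W|=120); un-permuting the 4 rows.

Folding the 13 weights λ_j+ρ into Ā_13 (reps in the given 4-coord order):

  [1] (1, 0, 1, 4) · [2] (4, 3, 4, 0) · [3] (1, 0, 1, 4) · [4] (1, 0, 1, 4) · [5] (4, 3, 4, 0) · [6] (1, 9, 0, 0) · [7] (1, 9, 0, 0) · [8] (1, 9, 0, 0) · [9] (8, 1, 3, 1) · [10] (3, 0, 3, 1) · [11] (1, 0, 1, 4) · [12] (1, 0, 1, 4) · [13] (2, 5, 2, 0)

Grouping the 13 weights by Ā_13-representative: 6 linkage classes.

[[1, 3, 4, 11, 12], [2, 5], [6, 7, 8], [9], [10], [13]]


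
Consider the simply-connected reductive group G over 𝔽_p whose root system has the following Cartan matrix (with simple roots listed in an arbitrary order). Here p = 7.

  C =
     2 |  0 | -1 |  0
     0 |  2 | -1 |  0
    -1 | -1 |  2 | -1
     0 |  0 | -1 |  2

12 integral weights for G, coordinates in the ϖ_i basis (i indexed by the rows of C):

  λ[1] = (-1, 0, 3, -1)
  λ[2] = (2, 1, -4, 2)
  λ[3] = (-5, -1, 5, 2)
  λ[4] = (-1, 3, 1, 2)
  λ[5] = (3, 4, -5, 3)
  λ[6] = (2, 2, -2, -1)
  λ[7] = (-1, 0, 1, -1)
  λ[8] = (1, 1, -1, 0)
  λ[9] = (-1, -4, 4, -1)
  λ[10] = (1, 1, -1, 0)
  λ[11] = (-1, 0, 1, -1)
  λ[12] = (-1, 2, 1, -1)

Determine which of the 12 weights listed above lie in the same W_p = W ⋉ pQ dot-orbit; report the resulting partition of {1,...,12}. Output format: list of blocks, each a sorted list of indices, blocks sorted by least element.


Dynkin diagram of C (from the 6 off-diagonal −1 entries): D_4.

Alcove-folded reps (p=7, 12 weights, presented ϖ-order):

  [1] (0, 1, 2, 0)
  [2] (0, 1, 2, 0)
  [3] (2, 2, 0, 1)
  [4] (2, 2, 0, 1)
  [5] (0, 1, 2, 0)
  [6] (2, 2, 0, 1)
  [7] (0, 1, 2, 0)
  [8] (2, 2, 0, 1)
  [9] (0, 3, 2, 0)
  [10] (2, 2, 0, 1)
  [11] (0, 1, 2, 0)
  [12] (0, 3, 2, 0)

Grouping the 12 weights by Ā_7-representative: 3 linkage classes.

[[1, 2, 5, 7, 11], [3, 4, 6, 8, 10], [9, 12]]


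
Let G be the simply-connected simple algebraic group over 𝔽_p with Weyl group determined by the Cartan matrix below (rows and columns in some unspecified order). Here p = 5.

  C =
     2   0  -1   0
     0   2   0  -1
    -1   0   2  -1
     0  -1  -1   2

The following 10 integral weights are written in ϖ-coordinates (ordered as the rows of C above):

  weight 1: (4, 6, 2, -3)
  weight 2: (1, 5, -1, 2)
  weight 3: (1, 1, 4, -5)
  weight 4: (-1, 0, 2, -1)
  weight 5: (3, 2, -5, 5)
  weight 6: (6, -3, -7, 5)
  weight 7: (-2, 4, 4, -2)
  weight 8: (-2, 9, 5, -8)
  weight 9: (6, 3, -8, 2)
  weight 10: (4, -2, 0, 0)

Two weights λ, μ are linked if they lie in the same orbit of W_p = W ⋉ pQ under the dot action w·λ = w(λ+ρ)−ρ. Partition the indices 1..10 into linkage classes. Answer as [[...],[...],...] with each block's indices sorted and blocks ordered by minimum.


Dynkin diagram of C (from the 6 off-diagonal −1 entries): A_4.

W_5-reps of the 10 weights in Ā_5 (same 4-coord order as C):

  1: (0, 0, 1, 2)
  2: (0, 1, 3, 0)
  3: (0, 0, 1, 2)
  4: (0, 1, 3, 0)
  5: (3, 0, 0, 1)
  6: (0, 1, 3, 0)
  7: (3, 0, 0, 1)
  8: (0, 1, 3, 0)
  9: (0, 0, 1, 2)
  10: (3, 0, 0, 1)

Partition of {1..10} into 3 W_5-dot-orbits:

[[1, 3, 9], [2, 4, 6, 8], [5, 7, 10]]


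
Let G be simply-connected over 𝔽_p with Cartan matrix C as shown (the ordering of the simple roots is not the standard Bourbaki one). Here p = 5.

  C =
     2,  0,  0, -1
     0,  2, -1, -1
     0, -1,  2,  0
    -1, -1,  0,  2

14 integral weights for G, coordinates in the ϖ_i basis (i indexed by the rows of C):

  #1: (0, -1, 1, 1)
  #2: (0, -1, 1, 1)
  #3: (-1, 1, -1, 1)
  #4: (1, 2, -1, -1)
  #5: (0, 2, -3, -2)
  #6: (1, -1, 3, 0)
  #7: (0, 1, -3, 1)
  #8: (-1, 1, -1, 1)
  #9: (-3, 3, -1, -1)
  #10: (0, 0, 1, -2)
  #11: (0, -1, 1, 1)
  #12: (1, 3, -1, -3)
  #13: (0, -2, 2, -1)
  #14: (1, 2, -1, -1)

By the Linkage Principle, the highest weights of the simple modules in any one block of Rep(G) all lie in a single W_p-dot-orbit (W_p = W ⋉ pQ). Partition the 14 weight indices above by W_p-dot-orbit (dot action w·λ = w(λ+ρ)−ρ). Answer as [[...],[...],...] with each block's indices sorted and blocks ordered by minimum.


C ↔ A_4 under row/col permutation; |W(A_4)| = 120.

W_5-reps of the 14 weights in Ā_5 (same 4-coord order as C):

  λ_1 → (1, 0, 2, 2);  λ_2 → (1, 0, 2, 2);  λ_3 → (0, 2, 0, 2);  λ_4 → (2, 3, 0, 0);  λ_5 → (0, 0, 2, 1);  λ_6 → (0, 0, 2, 1);  λ_7 → (1, 0, 2, 2);  λ_8 → (0, 2, 0, 2);  λ_9 → (0, 2, 0, 2);  λ_10 → (0, 0, 2, 1);  λ_11 → (1, 0, 2, 2);  λ_12 → (0, 2, 0, 2);  λ_13 → (0, 0, 2, 1);  λ_14 → (2, 3, 0, 0)

Grouping the 14 weights by Ā_5-representative: 4 linkage classes.

[[1, 2, 7, 11], [3, 8, 9, 12], [4, 14], [5, 6, 10, 13]]


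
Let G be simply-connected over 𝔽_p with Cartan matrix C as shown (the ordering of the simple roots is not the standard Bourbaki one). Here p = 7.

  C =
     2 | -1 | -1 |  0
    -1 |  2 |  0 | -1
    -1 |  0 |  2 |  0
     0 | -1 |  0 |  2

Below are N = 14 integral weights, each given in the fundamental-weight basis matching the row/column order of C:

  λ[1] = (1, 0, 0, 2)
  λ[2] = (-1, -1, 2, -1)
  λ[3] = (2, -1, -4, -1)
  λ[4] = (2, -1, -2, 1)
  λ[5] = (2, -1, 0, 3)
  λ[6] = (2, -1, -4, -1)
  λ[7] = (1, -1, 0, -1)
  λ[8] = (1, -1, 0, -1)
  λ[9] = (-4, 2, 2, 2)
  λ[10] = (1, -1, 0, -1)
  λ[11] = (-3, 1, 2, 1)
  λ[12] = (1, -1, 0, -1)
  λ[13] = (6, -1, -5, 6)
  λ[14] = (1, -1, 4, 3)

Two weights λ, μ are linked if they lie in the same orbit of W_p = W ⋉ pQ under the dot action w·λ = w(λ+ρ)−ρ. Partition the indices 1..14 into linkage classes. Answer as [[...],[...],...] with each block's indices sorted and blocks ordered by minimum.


Dynkin diagram of C (from the 6 off-diagonal −1 entries): A_4.

W_7-reps of the 14 weights in Ā_7 (same 4-coord order as C):

    [1] (2, 1, 1, 3)
    [2] (0, 0, 3, 0)
    [3] (0, 0, 3, 0)
    [4] (2, 0, 1, 2)
    [5] (3, 0, 0, 3)
    [6] (0, 0, 3, 0)
    [7] (2, 0, 1, 0)
    [8] (2, 0, 1, 0)
    [9] (3, 0, 0, 3)
    [10] (2, 0, 1, 0)
    [11] (2, 0, 1, 2)
    [12] (2, 0, 1, 0)
    [13] (0, 0, 3, 0)
    [14] (2, 0, 1, 0)

Linkage partition of the 14 weights (5 classes, p=7):

[[1], [2, 3, 6, 13], [4, 11], [5, 9], [7, 8, 10, 12, 14]]


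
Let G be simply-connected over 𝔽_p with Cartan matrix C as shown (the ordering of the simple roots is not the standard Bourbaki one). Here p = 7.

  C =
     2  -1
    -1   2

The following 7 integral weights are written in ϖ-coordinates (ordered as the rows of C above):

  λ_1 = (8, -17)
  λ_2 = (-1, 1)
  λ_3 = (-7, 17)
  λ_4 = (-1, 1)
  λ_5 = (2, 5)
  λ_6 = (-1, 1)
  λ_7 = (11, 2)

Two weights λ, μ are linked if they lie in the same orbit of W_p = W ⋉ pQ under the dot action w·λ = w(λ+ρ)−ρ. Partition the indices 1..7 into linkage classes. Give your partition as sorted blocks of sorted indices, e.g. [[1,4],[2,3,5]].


Root system A_2: the 2×2 matrix C matches after relabeling.

Each λ_j+ρ reduced to Ā_7; 2-tuples below use C's row order:

  1: (0, 2) · 2: (0, 2) · 3: (1, 4) · 4: (0, 2) · 5: (1, 4) · 6: (0, 2) · 7: (1, 4)

The 7 indices split into 2 linkage classes (same alcove rep ⇔ same W_7-dot-orbit):

[[1, 2, 4, 6], [3, 5, 7]]


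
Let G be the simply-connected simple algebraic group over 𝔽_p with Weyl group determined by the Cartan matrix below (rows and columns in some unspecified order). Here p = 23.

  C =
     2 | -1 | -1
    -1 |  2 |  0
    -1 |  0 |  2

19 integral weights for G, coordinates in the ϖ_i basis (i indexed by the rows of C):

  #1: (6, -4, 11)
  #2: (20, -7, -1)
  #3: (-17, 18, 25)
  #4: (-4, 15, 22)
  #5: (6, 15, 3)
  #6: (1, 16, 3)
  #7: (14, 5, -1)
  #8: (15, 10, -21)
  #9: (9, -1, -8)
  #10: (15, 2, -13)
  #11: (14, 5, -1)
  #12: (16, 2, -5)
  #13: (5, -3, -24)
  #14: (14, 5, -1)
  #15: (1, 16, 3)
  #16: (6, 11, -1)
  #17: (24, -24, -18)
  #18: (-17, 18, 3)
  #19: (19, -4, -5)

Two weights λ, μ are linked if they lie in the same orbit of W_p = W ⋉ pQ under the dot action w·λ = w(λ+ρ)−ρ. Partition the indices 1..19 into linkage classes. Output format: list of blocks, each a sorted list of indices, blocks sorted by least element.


Dynkin diagram of C (from the 4 off-diagonal −1 entries): A_3.

Folding the 19 weights λ_j+ρ into Ā_23 (reps in the given 3-coord order):

    λ_1 → (4, 3, 12)
    λ_2 → (15, 6, 0)
    λ_3 → (13, 3, 4)
    λ_4 → (3, 0, 7)
    λ_5 → (7, 12, 0)
    λ_6 → (2, 17, 4)
    λ_7 → (15, 6, 0)
    λ_8 → (4, 3, 12)
    λ_9 → (3, 0, 7)
    λ_10 → (4, 3, 12)
    λ_11 → (15, 6, 0)
    λ_12 → (13, 3, 4)
    λ_13 → (2, 17, 4)
    λ_14 → (15, 6, 0)
    λ_15 → (2, 17, 4)
    λ_16 → (7, 12, 0)
    λ_17 → (15, 6, 0)
    λ_18 → (4, 3, 12)
    λ_19 → (13, 3, 4)

6 distinct reps among the 19 weights ⇒ 6 W_23-linkage classes:

[[1, 8, 10, 18], [2, 7, 11, 14, 17], [3, 12, 19], [4, 9], [5, 16], [6, 13, 15]]


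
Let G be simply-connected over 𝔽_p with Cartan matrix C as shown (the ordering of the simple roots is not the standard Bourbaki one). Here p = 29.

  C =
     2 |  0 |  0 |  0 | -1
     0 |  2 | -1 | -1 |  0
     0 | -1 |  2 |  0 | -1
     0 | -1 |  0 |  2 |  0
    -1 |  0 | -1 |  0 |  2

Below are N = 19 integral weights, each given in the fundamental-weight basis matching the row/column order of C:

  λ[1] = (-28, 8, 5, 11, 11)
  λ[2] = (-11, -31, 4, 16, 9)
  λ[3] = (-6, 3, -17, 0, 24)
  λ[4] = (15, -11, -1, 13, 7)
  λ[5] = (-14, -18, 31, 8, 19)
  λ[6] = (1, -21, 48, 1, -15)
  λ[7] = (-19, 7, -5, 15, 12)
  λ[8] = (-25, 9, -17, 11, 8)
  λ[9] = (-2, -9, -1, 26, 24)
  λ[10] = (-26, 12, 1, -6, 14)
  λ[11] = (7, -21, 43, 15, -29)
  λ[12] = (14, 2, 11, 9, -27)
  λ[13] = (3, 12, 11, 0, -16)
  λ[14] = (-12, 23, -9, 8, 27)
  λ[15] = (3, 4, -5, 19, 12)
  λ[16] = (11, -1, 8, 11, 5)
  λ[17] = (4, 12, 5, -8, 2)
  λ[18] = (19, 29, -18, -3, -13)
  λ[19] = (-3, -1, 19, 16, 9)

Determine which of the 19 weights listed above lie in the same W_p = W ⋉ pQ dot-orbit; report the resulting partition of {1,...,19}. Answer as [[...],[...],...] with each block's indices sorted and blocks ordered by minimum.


A_5 Cartan matrix, 5 simple roots permuted; ρ=(1,1,1,1,1).

λ_j+ρ reflected into Ā_29 (⟨·,θ^∨⟩≤29); 5-tuples as given:

  [1] (2, 0, 9, 2, 6);  [2] (14, 0, 8, 4, 2);  [3] (5, 1, 4, 11, 4);  [4] (14, 0, 8, 4, 2);  [5] (5, 6, 6, 7, 3);  [6] (2, 0, 9, 2, 6);  [7] (5, 1, 4, 11, 4);  [8] (5, 6, 6, 7, 3);  [9] (14, 0, 8, 4, 2);  [10] (14, 0, 8, 4, 2);  [11] (5, 1, 4, 11, 4);  [12] (11, 10, 3, 1, 1);  [13] (11, 10, 3, 1, 1);  [14] (5, 1, 4, 11, 4);  [15] (5, 1, 4, 11, 4);  [16] (2, 0, 9, 2, 6);  [17] (5, 6, 6, 7, 3);  [18] (8, 1, 11, 0, 8);  [19] (8, 1, 11, 0, 8)

The 19 indices split into 6 linkage classes (same alcove rep ⇔ same W_29-dot-orbit):

[[1, 6, 16], [2, 4, 9, 10], [3, 7, 11, 14, 15], [5, 8, 17], [12, 13], [18, 19]]


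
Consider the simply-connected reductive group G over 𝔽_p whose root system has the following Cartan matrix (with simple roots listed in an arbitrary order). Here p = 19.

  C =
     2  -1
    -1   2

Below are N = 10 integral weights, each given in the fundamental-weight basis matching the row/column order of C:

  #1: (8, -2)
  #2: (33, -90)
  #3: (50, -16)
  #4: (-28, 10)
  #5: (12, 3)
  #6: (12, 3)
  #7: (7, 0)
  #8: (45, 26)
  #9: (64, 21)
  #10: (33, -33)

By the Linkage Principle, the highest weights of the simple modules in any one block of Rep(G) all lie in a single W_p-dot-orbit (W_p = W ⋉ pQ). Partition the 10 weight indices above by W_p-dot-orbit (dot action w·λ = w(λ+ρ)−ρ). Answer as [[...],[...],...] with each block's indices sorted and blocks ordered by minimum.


C ↔ A_2 under row/col permutation; |W(A_2)| = 6.

Folding the 10 weights λ_j+ρ into Ā_19 (reps in the given 2-coord order):

  [1] (8, 1)
  [2] (13, 4)
  [3] (13, 4)
  [4] (3, 8)
  [5] (13, 4)
  [6] (13, 4)
  [7] (8, 1)
  [8] (3, 8)
  [9] (3, 8)
  [10] (13, 4)

3 distinct reps among the 10 weights ⇒ 3 W_19-linkage classes:

[[1, 7], [2, 3, 5, 6, 10], [4, 8, 9]]


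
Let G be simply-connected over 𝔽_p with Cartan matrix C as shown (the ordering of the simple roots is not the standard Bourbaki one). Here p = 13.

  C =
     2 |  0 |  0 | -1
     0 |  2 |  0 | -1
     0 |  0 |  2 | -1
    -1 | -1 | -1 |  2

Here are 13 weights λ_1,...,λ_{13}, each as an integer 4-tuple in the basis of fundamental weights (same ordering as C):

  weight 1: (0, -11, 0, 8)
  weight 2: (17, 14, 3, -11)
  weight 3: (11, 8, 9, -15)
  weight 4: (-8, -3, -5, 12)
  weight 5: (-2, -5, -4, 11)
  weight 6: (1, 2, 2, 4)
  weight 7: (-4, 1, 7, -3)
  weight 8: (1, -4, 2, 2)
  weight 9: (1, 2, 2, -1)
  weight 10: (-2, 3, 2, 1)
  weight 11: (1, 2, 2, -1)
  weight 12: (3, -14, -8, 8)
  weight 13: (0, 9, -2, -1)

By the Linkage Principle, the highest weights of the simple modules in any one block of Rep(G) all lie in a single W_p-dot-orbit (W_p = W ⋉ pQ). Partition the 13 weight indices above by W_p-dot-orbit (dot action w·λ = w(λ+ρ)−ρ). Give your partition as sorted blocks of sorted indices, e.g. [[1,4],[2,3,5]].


Type D_4, rank 4, |W|=192; reorder rows/cols to standard.

Alcove-folded reps (p=13, 13 weights, presented ϖ-order):

  λ_1+ρ ↦ (0, 9, 0, 1);  λ_2+ρ ↦ (1, 4, 3, 1);  λ_3+ρ ↦ (1, 4, 3, 1);  λ_4+ρ ↦ (7, 2, 4, 0);  λ_5+ρ ↦ (1, 4, 3, 1);  λ_6+ρ ↦ (2, 3, 3, 0);  λ_7+ρ ↦ (2, 3, 3, 0);  λ_8+ρ ↦ (2, 3, 3, 0);  λ_9+ρ ↦ (2, 3, 3, 0);  λ_10+ρ ↦ (1, 4, 3, 1);  λ_11+ρ ↦ (2, 3, 3, 0);  λ_12+ρ ↦ (7, 2, 4, 0);  λ_13+ρ ↦ (0, 9, 0, 1)

The 13 indices split into 4 linkage classes (same alcove rep ⇔ same W_13-dot-orbit):

[[1, 13], [2, 3, 5, 10], [4, 12], [6, 7, 8, 9, 11]]


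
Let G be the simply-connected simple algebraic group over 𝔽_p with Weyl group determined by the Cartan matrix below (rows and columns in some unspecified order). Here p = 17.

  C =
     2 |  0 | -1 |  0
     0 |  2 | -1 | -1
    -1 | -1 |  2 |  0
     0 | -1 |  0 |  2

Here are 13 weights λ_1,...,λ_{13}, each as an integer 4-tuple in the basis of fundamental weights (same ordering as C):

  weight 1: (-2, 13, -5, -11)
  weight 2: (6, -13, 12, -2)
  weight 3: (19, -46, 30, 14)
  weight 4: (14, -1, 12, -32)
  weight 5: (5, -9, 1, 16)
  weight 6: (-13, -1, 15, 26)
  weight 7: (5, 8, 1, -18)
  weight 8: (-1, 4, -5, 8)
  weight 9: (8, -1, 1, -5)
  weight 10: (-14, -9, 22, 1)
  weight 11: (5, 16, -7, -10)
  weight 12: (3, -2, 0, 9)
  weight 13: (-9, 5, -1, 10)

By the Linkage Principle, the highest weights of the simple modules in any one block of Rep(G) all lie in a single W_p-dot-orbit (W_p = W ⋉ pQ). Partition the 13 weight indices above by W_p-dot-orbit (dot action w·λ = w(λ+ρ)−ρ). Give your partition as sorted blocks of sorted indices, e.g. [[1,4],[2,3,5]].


A_4 Cartan matrix, 4 simple roots permuted; ρ=(1,1,1,1).

W_17-reps of the 13 weights in Ā_17 (same 4-coord order as C):

  λ_1+ρ ↦ (4, 1, 0, 9)
  λ_2+ρ ↦ (4, 1, 0, 9)
  λ_3+ρ ↦ (0, 1, 3, 2)
  λ_4+ρ ↦ (0, 1, 3, 2)
  λ_5+ρ ↦ (0, 2, 6, 9)
  λ_6+ρ ↦ (4, 1, 0, 9)
  λ_7+ρ ↦ (0, 2, 6, 9)
  λ_8+ρ ↦ (4, 1, 0, 9)
  λ_9+ρ ↦ (7, 2, 2, 0)
  λ_10+ρ ↦ (7, 2, 2, 0)
  λ_11+ρ ↦ (0, 2, 6, 9)
  λ_12+ρ ↦ (4, 1, 0, 9)
  λ_13+ρ ↦ (0, 2, 6, 9)

Linkage partition of the 13 weights (4 classes, p=17):

[[1, 2, 6, 8, 12], [3, 4], [5, 7, 11, 13], [9, 10]]


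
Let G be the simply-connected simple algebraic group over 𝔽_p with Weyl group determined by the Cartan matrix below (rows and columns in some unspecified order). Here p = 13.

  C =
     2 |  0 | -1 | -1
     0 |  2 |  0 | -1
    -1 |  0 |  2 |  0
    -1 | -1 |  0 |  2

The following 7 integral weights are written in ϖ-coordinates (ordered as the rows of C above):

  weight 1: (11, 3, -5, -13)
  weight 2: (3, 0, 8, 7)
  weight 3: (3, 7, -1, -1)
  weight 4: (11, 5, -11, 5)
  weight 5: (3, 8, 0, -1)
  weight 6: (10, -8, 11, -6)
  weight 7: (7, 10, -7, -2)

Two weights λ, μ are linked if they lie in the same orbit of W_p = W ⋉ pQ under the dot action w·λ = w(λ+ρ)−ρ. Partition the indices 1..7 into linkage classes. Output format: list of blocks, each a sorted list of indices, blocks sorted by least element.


C ↔ A_4 under row/col permutation; |W(A_4)| = 120.

λ_j+ρ reflected into Ā_13 (⟨·,θ^∨⟩≤13); 4-tuples as given:

  λ_1+ρ ↦ (4, 8, 0, 0)
  λ_2+ρ ↦ (4, 8, 0, 0)
  λ_3+ρ ↦ (4, 8, 0, 0)
  λ_4+ρ ↦ (1, 5, 1, 1)
  λ_5+ρ ↦ (4, 8, 0, 0)
  λ_6+ρ ↦ (1, 5, 1, 1)
  λ_7+ρ ↦ (1, 5, 1, 1)

The 7 indices split into 2 linkage classes (same alcove rep ⇔ same W_13-dot-orbit):

[[1, 2, 3, 5], [4, 6, 7]]


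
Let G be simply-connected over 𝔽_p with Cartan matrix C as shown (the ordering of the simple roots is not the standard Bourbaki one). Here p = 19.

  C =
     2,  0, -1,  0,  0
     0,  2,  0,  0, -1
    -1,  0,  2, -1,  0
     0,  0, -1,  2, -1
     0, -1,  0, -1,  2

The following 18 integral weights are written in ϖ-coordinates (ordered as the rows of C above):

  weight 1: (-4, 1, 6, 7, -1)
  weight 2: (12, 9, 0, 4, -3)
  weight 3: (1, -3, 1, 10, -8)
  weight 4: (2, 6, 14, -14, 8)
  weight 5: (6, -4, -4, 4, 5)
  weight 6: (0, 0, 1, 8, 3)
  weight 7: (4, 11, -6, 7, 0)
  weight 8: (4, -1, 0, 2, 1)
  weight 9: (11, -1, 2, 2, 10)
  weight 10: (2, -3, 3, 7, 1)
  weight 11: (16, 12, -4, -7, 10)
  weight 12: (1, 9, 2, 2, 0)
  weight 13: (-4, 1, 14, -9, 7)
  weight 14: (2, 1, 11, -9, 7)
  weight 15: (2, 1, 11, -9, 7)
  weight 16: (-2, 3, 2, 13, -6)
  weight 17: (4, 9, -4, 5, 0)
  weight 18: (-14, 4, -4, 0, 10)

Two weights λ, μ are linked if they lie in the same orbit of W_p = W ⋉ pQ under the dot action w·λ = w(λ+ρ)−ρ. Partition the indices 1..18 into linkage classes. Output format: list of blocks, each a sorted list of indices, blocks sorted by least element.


Root system A_5: the 5×5 matrix C matches after relabeling.

Alcove-folded reps (p=19, 18 weights, presented ϖ-order):

  1: (3, 2, 4, 8, 0) · 2: (5, 0, 1, 3, 2) · 3: (2, 7, 2, 2, 2) · 4: (1, 1, 2, 9, 4) · 5: (4, 3, 3, 2, 3) · 6: (1, 1, 2, 9, 4) · 7: (2, 10, 3, 3, 1) · 8: (5, 0, 1, 3, 2) · 9: (2, 10, 3, 3, 1) · 10: (3, 2, 4, 8, 0) · 11: (5, 0, 1, 3, 2) · 12: (2, 10, 3, 3, 1) · 13: (3, 2, 4, 8, 0) · 14: (3, 2, 4, 8, 0) · 15: (3, 2, 4, 8, 0) · 16: (1, 1, 2, 9, 4) · 17: (2, 10, 3, 3, 1) · 18: (1, 1, 2, 9, 4)

6 distinct reps among the 18 weights ⇒ 6 W_19-linkage classes:

[[1, 10, 13, 14, 15], [2, 8, 11], [3], [4, 6, 16, 18], [5], [7, 9, 12, 17]]
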